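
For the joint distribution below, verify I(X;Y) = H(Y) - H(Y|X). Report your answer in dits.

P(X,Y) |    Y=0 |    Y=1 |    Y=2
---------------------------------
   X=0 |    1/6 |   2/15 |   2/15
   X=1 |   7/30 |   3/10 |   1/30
I(X;Y) = 0.0268 dits

Mutual information has multiple equivalent forms:
- I(X;Y) = H(X) - H(X|Y)
- I(X;Y) = H(Y) - H(Y|X)
- I(X;Y) = H(X) + H(Y) - H(X,Y)

Computing all quantities:
H(X) = 0.2972, H(Y) = 0.4462, H(X,Y) = 0.7166
H(X|Y) = 0.2704, H(Y|X) = 0.4195

Verification:
H(X) - H(X|Y) = 0.2972 - 0.2704 = 0.0268
H(Y) - H(Y|X) = 0.4462 - 0.4195 = 0.0268
H(X) + H(Y) - H(X,Y) = 0.2972 + 0.4462 - 0.7166 = 0.0268

All forms give I(X;Y) = 0.0268 dits. ✓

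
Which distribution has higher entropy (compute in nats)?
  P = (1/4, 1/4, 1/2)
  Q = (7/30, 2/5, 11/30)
Q

Computing entropies in nats:
H(P) = 1.0397
H(Q) = 1.0740

Distribution Q has higher entropy.

Intuition: The distribution closer to uniform (more spread out) has higher entropy.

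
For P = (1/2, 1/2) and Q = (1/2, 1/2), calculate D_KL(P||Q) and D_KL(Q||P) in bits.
D_KL(P||Q) = 0.0000, D_KL(Q||P) = 0.0000

KL divergence is not symmetric: D_KL(P||Q) ≠ D_KL(Q||P) in general.

D_KL(P||Q) = 0.0000 bits
D_KL(Q||P) = 0.0000 bits

In this case they happen to be equal (to 4 decimal places).

This asymmetry is why KL divergence is not a true distance metric.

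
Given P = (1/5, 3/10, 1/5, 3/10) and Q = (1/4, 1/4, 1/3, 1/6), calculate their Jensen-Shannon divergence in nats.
0.0206 nats

Jensen-Shannon divergence is:
JSD(P||Q) = 0.5 × D_KL(P||M) + 0.5 × D_KL(Q||M)
where M = 0.5 × (P + Q) is the mixture distribution.

M = 0.5 × (1/5, 3/10, 1/5, 3/10) + 0.5 × (1/4, 1/4, 1/3, 1/6) = (9/40, 11/40, 4/15, 7/30)

D_KL(P||M) = 0.0204 nats
D_KL(Q||M) = 0.0208 nats

JSD(P||Q) = 0.5 × 0.0204 + 0.5 × 0.0208 = 0.0206 nats

Unlike KL divergence, JSD is symmetric and bounded: 0 ≤ JSD ≤ log(2).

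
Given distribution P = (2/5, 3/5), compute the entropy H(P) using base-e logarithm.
0.6730 nats

Shannon entropy is H(X) = -Σ p(x) log p(x).

For P = (2/5, 3/5):
H = -2/5 × log_e(2/5) -3/5 × log_e(3/5)
H = 0.6730 nats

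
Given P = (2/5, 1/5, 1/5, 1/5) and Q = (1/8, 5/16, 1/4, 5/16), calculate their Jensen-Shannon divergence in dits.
0.0225 dits

Jensen-Shannon divergence is:
JSD(P||Q) = 0.5 × D_KL(P||M) + 0.5 × D_KL(Q||M)
where M = 0.5 × (P + Q) is the mixture distribution.

M = 0.5 × (2/5, 1/5, 1/5, 1/5) + 0.5 × (1/8, 5/16, 1/4, 5/16) = (0.2625, 0.25625, 9/40, 0.25625)

D_KL(P||M) = 0.0199 dits
D_KL(Q||M) = 0.0250 dits

JSD(P||Q) = 0.5 × 0.0199 + 0.5 × 0.0250 = 0.0225 dits

Unlike KL divergence, JSD is symmetric and bounded: 0 ≤ JSD ≤ log(2).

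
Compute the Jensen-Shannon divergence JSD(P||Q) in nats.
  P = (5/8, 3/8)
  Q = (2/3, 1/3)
0.0009 nats

Jensen-Shannon divergence is:
JSD(P||Q) = 0.5 × D_KL(P||M) + 0.5 × D_KL(Q||M)
where M = 0.5 × (P + Q) is the mixture distribution.

M = 0.5 × (5/8, 3/8) + 0.5 × (2/3, 1/3) = (0.645833, 0.354167)

D_KL(P||M) = 0.0009 nats
D_KL(Q||M) = 0.0010 nats

JSD(P||Q) = 0.5 × 0.0009 + 0.5 × 0.0010 = 0.0009 nats

Unlike KL divergence, JSD is symmetric and bounded: 0 ≤ JSD ≤ log(2).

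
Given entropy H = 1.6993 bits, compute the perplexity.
3.2474

Perplexity is 2^H (or exp(H) for natural log).

H = 1.6993 bits
Perplexity = 2^1.6993 = 3.2474

Interpretation: The model's uncertainty is equivalent to choosing uniformly among 3.2 options.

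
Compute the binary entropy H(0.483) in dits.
0.3008 dits

The binary entropy function is:
H(p) = -p log(p) - (1-p) log(1-p)

H(0.483) = -0.483 × log_10(0.483) - 0.517 × log_10(0.517)
H(0.483) = 0.3008 dits

Note: Binary entropy is maximized at p=0.5 (H=1 bit) and minimized at p=0 or p=1 (H=0).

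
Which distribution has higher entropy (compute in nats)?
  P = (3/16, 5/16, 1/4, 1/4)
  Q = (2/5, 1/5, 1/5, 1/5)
P

Computing entropies in nats:
H(P) = 1.3705
H(Q) = 1.3322

Distribution P has higher entropy.

Intuition: The distribution closer to uniform (more spread out) has higher entropy.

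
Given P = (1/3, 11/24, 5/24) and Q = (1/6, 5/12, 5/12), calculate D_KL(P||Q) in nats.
0.1303 nats

KL divergence: D_KL(P||Q) = Σ p(x) log(p(x)/q(x))

Computing term by term:
  x=0: 1/3 × log_e[(1/3)/(1/6)] = 1/3 × 0.6931 = 0.2310
  x=1: 11/24 × log_e[(11/24)/(5/12)] = 11/24 × 0.0953 = 0.0437
  x=2: 5/24 × log_e[(5/24)/(5/12)] = 5/24 × -0.6931 = -0.1444

D_KL(P||Q) = 0.1303 nats

Note: KL divergence is always non-negative and equals 0 iff P = Q.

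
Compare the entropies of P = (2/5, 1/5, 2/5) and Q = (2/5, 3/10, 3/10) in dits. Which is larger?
Q

Computing entropies in dits:
H(P) = 0.4581
H(Q) = 0.4729

Distribution Q has higher entropy.

Intuition: The distribution closer to uniform (more spread out) has higher entropy.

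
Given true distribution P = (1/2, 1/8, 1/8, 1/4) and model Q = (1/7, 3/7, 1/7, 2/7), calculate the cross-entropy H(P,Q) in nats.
1.6353 nats

Cross-entropy: H(P,Q) = -Σ p(x) log q(x)

Alternatively: H(P,Q) = H(P) + D_KL(P||Q)
H(P) = 1.2130 nats
D_KL(P||Q) = 0.4223 nats

H(P,Q) = 1.2130 + 0.4223 = 1.6353 nats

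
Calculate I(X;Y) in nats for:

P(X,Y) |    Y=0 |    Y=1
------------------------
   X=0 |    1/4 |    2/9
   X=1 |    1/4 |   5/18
0.0015 nats

Mutual information: I(X;Y) = H(X) + H(Y) - H(X,Y)

Marginals:
P(X) = (17/36, 19/36), H(X) = 0.6916 nats
P(Y) = (1/2, 1/2), H(Y) = 0.6931 nats

Joint entropy: H(X,Y) = 1.3832 nats

I(X;Y) = 0.6916 + 0.6931 - 1.3832 = 0.0015 nats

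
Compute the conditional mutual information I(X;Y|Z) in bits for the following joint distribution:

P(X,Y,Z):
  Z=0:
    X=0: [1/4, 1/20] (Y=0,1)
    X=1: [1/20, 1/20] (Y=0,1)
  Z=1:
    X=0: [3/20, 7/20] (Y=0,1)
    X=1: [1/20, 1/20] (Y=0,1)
0.0398 bits

Conditional mutual information: I(X;Y|Z) = H(X|Z) + H(Y|Z) - H(X,Y|Z)

H(Z) = 0.9710
H(X,Z) = 1.6855 → H(X|Z) = 0.7145
H(Y,Z) = 1.8464 → H(Y|Z) = 0.8755
H(X,Y,Z) = 2.5211 → H(X,Y|Z) = 1.5502

I(X;Y|Z) = 0.7145 + 0.8755 - 1.5502 = 0.0398 bits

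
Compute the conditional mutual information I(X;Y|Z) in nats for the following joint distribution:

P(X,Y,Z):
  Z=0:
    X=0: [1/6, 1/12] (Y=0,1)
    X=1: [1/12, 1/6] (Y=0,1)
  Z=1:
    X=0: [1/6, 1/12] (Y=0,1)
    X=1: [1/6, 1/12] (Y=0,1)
0.0283 nats

Conditional mutual information: I(X;Y|Z) = H(X|Z) + H(Y|Z) - H(X,Y|Z)

H(Z) = 0.6931
H(X,Z) = 1.3863 → H(X|Z) = 0.6931
H(Y,Z) = 1.3580 → H(Y|Z) = 0.6648
H(X,Y,Z) = 2.0228 → H(X,Y|Z) = 1.3297

I(X;Y|Z) = 0.6931 + 0.6648 - 1.3297 = 0.0283 nats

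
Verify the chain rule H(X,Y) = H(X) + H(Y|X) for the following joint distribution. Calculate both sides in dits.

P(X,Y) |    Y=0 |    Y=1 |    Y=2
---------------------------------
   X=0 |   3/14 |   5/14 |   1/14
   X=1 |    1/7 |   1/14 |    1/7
H(X,Y) = 0.7082, H(X) = 0.2831, H(Y|X) = 0.4252 (all in dits)

Chain rule: H(X,Y) = H(X) + H(Y|X)

Left side — joint entropy directly:
H(X,Y) = -Σ p(x,y) log p(x,y) = 0.7082 dits

Right side — compute H(Y|X) from the conditional distributions:
P(X) = (9/14, 5/14), so H(X) = 0.2831 dits
H(Y|X) = Σ_x P(X=x) · H(Y|X=x):
  P(Y|X=0) = (1/3, 5/9, 1/9), H(Y|X=0) = 0.4069, weight P(X=0) = 9/14
  P(Y|X=1) = (2/5, 1/5, 2/5), H(Y|X=1) = 0.4581, weight P(X=1) = 5/14
H(Y|X) = 0.4252 dits

H(X) + H(Y|X) = 0.2831 + 0.4252 = 0.7082 dits

Both sides equal 0.7082 dits. ✓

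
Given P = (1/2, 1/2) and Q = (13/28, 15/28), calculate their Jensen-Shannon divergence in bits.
0.0009 bits

Jensen-Shannon divergence is:
JSD(P||Q) = 0.5 × D_KL(P||M) + 0.5 × D_KL(Q||M)
where M = 0.5 × (P + Q) is the mixture distribution.

M = 0.5 × (1/2, 1/2) + 0.5 × (13/28, 15/28) = (0.482143, 0.517857)

D_KL(P||M) = 0.0009 bits
D_KL(Q||M) = 0.0009 bits

JSD(P||Q) = 0.5 × 0.0009 + 0.5 × 0.0009 = 0.0009 bits

Unlike KL divergence, JSD is symmetric and bounded: 0 ≤ JSD ≤ log(2).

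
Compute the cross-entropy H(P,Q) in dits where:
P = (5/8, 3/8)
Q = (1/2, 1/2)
0.3010 dits

Cross-entropy: H(P,Q) = -Σ p(x) log q(x)

Alternatively: H(P,Q) = H(P) + D_KL(P||Q)
H(P) = 0.2873 dits
D_KL(P||Q) = 0.0137 dits

H(P,Q) = 0.2873 + 0.0137 = 0.3010 dits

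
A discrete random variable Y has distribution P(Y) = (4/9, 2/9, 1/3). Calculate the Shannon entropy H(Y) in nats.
1.0609 nats

Shannon entropy is H(X) = -Σ p(x) log p(x).

For P = (4/9, 2/9, 1/3):
H = -4/9 × log_e(4/9) -2/9 × log_e(2/9) -1/3 × log_e(1/3)
H = 1.0609 nats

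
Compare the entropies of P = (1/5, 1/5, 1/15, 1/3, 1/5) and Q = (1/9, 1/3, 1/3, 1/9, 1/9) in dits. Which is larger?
P

Computing entropies in dits:
H(P) = 0.6568
H(Q) = 0.6362

Distribution P has higher entropy.

Intuition: The distribution closer to uniform (more spread out) has higher entropy.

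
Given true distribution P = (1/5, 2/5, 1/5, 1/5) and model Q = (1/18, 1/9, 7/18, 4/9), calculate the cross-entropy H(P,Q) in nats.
1.8080 nats

Cross-entropy: H(P,Q) = -Σ p(x) log q(x)

Alternatively: H(P,Q) = H(P) + D_KL(P||Q)
H(P) = 1.3322 nats
D_KL(P||Q) = 0.4759 nats

H(P,Q) = 1.3322 + 0.4759 = 1.8080 nats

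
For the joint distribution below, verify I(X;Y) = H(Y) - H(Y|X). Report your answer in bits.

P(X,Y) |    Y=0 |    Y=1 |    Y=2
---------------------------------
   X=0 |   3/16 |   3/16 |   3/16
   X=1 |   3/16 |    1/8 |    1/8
I(X;Y) = 0.0069 bits

Mutual information has multiple equivalent forms:
- I(X;Y) = H(X) - H(X|Y)
- I(X;Y) = H(Y) - H(Y|X)
- I(X;Y) = H(X) + H(Y) - H(X,Y)

Computing all quantities:
H(X) = 0.9887, H(Y) = 1.5794, H(X,Y) = 2.5613
H(X|Y) = 0.9818, H(Y|X) = 1.5726

Verification:
H(X) - H(X|Y) = 0.9887 - 0.9818 = 0.0069
H(Y) - H(Y|X) = 1.5794 - 1.5726 = 0.0069
H(X) + H(Y) - H(X,Y) = 0.9887 + 1.5794 - 2.5613 = 0.0069

All forms give I(X;Y) = 0.0069 bits. ✓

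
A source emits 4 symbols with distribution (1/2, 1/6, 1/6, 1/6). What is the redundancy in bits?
0.2075 bits

Redundancy measures how far a source is from maximum entropy:
R = H_max - H(X)

Maximum entropy for 4 symbols: H_max = log_2(4) = 2.0000 bits
Actual entropy: H(X) = 1.7925 bits
Redundancy: R = 2.0000 - 1.7925 = 0.2075 bits

This redundancy represents potential for compression: the source could be compressed by 0.2075 bits per symbol.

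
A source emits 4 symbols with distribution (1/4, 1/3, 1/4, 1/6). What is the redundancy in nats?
0.0283 nats

Redundancy measures how far a source is from maximum entropy:
R = H_max - H(X)

Maximum entropy for 4 symbols: H_max = log_e(4) = 1.3863 nats
Actual entropy: H(X) = 1.3580 nats
Redundancy: R = 1.3863 - 1.3580 = 0.0283 nats

This redundancy represents potential for compression: the source could be compressed by 0.0283 nats per symbol.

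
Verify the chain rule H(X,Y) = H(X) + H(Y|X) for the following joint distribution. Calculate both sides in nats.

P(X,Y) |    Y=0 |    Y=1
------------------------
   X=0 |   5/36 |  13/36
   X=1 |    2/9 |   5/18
H(X,Y) = 1.3320, H(X) = 0.6931, H(Y|X) = 0.6389 (all in nats)

Chain rule: H(X,Y) = H(X) + H(Y|X)

Left side — joint entropy directly:
H(X,Y) = -Σ p(x,y) log p(x,y) = 1.3320 nats

Right side — compute H(Y|X) from the conditional distributions:
P(X) = (1/2, 1/2), so H(X) = 0.6931 nats
H(Y|X) = Σ_x P(X=x) · H(Y|X=x):
  P(Y|X=0) = (5/18, 13/18), H(Y|X=0) = 0.5908, weight P(X=0) = 1/2
  P(Y|X=1) = (4/9, 5/9), H(Y|X=1) = 0.6870, weight P(X=1) = 1/2
H(Y|X) = 0.6389 nats

H(X) + H(Y|X) = 0.6931 + 0.6389 = 1.3320 nats

Both sides equal 1.3320 nats. ✓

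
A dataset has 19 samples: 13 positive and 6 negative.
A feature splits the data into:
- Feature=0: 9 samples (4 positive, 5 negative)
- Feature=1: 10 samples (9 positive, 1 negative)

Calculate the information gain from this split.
0.1834 bits

Information Gain = H(Y) - H(Y|Feature)

Before split:
P(positive) = 13/19 = 0.6842
H(Y) = 0.8997 bits

After split:
Feature=0: H = 0.9911 bits (weight = 9/19)
Feature=1: H = 0.4690 bits (weight = 10/19)
H(Y|Feature) = (9/19)×0.9911 + (10/19)×0.4690 = 0.7163 bits

Information Gain = 0.8997 - 0.7163 = 0.1834 bits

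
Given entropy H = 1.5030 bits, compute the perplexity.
2.8343

Perplexity is 2^H (or exp(H) for natural log).

H = 1.5030 bits
Perplexity = 2^1.5030 = 2.8343

Interpretation: The model's uncertainty is equivalent to choosing uniformly among 2.8 options.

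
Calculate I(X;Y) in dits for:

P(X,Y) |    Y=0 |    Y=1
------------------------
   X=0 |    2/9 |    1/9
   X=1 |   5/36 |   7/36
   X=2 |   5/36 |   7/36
0.0122 dits

Mutual information: I(X;Y) = H(X) + H(Y) - H(X,Y)

Marginals:
P(X) = (1/3, 1/3, 1/3), H(X) = 0.4771 dits
P(Y) = (1/2, 1/2), H(Y) = 0.3010 dits

Joint entropy: H(X,Y) = 0.7659 dits

I(X;Y) = 0.4771 + 0.3010 - 0.7659 = 0.0122 dits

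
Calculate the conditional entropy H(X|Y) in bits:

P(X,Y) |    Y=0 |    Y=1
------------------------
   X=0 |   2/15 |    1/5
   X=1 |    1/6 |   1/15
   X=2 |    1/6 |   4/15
1.4858 bits

Using the chain rule: H(X|Y) = H(X,Y) - H(Y)

First, compute H(X,Y) = 2.4826 bits

Marginal P(Y) = (7/15, 8/15)
H(Y) = 0.9968 bits

H(X|Y) = H(X,Y) - H(Y) = 2.4826 - 0.9968 = 1.4858 bits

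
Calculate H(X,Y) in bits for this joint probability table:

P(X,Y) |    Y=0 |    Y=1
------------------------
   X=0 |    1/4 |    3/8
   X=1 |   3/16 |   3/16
1.9363 bits

Joint entropy is H(X,Y) = -Σ_{x,y} p(x,y) log p(x,y).

Summing over all non-zero entries:
H(X,Y) = -[1/4·log_2(1/4) + 3/8·log_2(3/8) + 3/16·log_2(3/16) + 3/16·log_2(3/16)]
H(X,Y) = 1.9363 bits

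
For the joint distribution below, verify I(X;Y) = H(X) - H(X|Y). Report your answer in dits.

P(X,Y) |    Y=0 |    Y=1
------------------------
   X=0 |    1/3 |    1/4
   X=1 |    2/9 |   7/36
I(X;Y) = 0.0003 dits

Mutual information has multiple equivalent forms:
- I(X;Y) = H(X) - H(X|Y)
- I(X;Y) = H(Y) - H(Y|X)
- I(X;Y) = H(X) + H(Y) - H(X,Y)

Computing all quantities:
H(X) = 0.2950, H(Y) = 0.2983, H(X,Y) = 0.5930
H(X|Y) = 0.2947, H(Y|X) = 0.2980

Verification:
H(X) - H(X|Y) = 0.2950 - 0.2947 = 0.0003
H(Y) - H(Y|X) = 0.2983 - 0.2980 = 0.0003
H(X) + H(Y) - H(X,Y) = 0.2950 + 0.2983 - 0.5930 = 0.0003

All forms give I(X;Y) = 0.0003 dits. ✓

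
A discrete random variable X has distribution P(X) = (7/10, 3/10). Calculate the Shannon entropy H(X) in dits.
0.2653 dits

Shannon entropy is H(X) = -Σ p(x) log p(x).

For P = (7/10, 3/10):
H = -7/10 × log_10(7/10) -3/10 × log_10(3/10)
H = 0.2653 dits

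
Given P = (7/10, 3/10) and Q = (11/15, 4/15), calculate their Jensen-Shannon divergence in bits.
0.0010 bits

Jensen-Shannon divergence is:
JSD(P||Q) = 0.5 × D_KL(P||M) + 0.5 × D_KL(Q||M)
where M = 0.5 × (P + Q) is the mixture distribution.

M = 0.5 × (7/10, 3/10) + 0.5 × (11/15, 4/15) = (0.716667, 0.283333)

D_KL(P||M) = 0.0010 bits
D_KL(Q||M) = 0.0010 bits

JSD(P||Q) = 0.5 × 0.0010 + 0.5 × 0.0010 = 0.0010 bits

Unlike KL divergence, JSD is symmetric and bounded: 0 ≤ JSD ≤ log(2).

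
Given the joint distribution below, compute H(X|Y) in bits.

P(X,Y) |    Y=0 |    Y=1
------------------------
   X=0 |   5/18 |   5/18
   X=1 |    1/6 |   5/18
0.9797 bits

Using the chain rule: H(X|Y) = H(X,Y) - H(Y)

First, compute H(X,Y) = 1.9708 bits

Marginal P(Y) = (4/9, 5/9)
H(Y) = 0.9911 bits

H(X|Y) = H(X,Y) - H(Y) = 1.9708 - 0.9911 = 0.9797 bits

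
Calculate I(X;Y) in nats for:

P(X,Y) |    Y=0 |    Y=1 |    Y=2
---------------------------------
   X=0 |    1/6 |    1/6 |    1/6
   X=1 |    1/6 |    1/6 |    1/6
0.0000 nats

Mutual information: I(X;Y) = H(X) + H(Y) - H(X,Y)

Marginals:
P(X) = (1/2, 1/2), H(X) = 0.6931 nats
P(Y) = (1/3, 1/3, 1/3), H(Y) = 1.0986 nats

Joint entropy: H(X,Y) = 1.7918 nats

I(X;Y) = 0.6931 + 1.0986 - 1.7918 = 0.0000 nats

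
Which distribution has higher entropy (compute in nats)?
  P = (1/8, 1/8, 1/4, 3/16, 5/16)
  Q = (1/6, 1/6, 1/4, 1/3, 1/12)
P

Computing entropies in nats:
H(P) = 1.5438
H(Q) = 1.5171

Distribution P has higher entropy.

Intuition: The distribution closer to uniform (more spread out) has higher entropy.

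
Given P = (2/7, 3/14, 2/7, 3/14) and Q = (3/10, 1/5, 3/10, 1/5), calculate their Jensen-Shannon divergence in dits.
0.0002 dits

Jensen-Shannon divergence is:
JSD(P||Q) = 0.5 × D_KL(P||M) + 0.5 × D_KL(Q||M)
where M = 0.5 × (P + Q) is the mixture distribution.

M = 0.5 × (2/7, 3/14, 2/7, 3/14) + 0.5 × (3/10, 1/5, 3/10, 1/5) = (0.292857, 0.207143, 0.292857, 0.207143)

D_KL(P||M) = 0.0002 dits
D_KL(Q||M) = 0.0002 dits

JSD(P||Q) = 0.5 × 0.0002 + 0.5 × 0.0002 = 0.0002 dits

Unlike KL divergence, JSD is symmetric and bounded: 0 ≤ JSD ≤ log(2).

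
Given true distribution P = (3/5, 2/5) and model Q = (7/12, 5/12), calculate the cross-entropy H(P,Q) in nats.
0.6736 nats

Cross-entropy: H(P,Q) = -Σ p(x) log q(x)

Alternatively: H(P,Q) = H(P) + D_KL(P||Q)
H(P) = 0.6730 nats
D_KL(P||Q) = 0.0006 nats

H(P,Q) = 0.6730 + 0.0006 = 0.6736 nats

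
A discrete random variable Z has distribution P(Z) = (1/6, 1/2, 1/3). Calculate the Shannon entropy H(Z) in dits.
0.4392 dits

Shannon entropy is H(X) = -Σ p(x) log p(x).

For P = (1/6, 1/2, 1/3):
H = -1/6 × log_10(1/6) -1/2 × log_10(1/2) -1/3 × log_10(1/3)
H = 0.4392 dits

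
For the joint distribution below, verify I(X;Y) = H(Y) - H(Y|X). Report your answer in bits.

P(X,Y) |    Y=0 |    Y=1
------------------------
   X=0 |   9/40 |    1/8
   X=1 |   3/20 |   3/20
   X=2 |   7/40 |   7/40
I(X;Y) = 0.0137 bits

Mutual information has multiple equivalent forms:
- I(X;Y) = H(X) - H(X|Y)
- I(X;Y) = H(Y) - H(Y|X)
- I(X;Y) = H(X) + H(Y) - H(X,Y)

Computing all quantities:
H(X) = 1.5813, H(Y) = 0.9928, H(X,Y) = 2.5604
H(X|Y) = 1.5676, H(Y|X) = 0.9791

Verification:
H(X) - H(X|Y) = 1.5813 - 1.5676 = 0.0137
H(Y) - H(Y|X) = 0.9928 - 0.9791 = 0.0137
H(X) + H(Y) - H(X,Y) = 1.5813 + 0.9928 - 2.5604 = 0.0137

All forms give I(X;Y) = 0.0137 bits. ✓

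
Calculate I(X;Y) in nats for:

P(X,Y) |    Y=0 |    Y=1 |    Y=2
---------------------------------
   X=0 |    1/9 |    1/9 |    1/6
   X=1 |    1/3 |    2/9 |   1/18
0.0812 nats

Mutual information: I(X;Y) = H(X) + H(Y) - H(X,Y)

Marginals:
P(X) = (7/18, 11/18), H(X) = 0.6682 nats
P(Y) = (4/9, 1/3, 2/9), H(Y) = 1.0609 nats

Joint entropy: H(X,Y) = 1.6479 nats

I(X;Y) = 0.6682 + 1.0609 - 1.6479 = 0.0812 nats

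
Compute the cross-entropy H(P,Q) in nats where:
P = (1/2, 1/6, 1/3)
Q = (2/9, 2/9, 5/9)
1.1986 nats

Cross-entropy: H(P,Q) = -Σ p(x) log q(x)

Alternatively: H(P,Q) = H(P) + D_KL(P||Q)
H(P) = 1.0114 nats
D_KL(P||Q) = 0.1872 nats

H(P,Q) = 1.0114 + 0.1872 = 1.1986 nats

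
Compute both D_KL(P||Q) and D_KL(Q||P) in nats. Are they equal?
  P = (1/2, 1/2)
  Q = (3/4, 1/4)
D_KL(P||Q) = 0.1438, D_KL(Q||P) = 0.1308

KL divergence is not symmetric: D_KL(P||Q) ≠ D_KL(Q||P) in general.

D_KL(P||Q) = 0.1438 nats
D_KL(Q||P) = 0.1308 nats

No, they are not equal!

This asymmetry is why KL divergence is not a true distance metric.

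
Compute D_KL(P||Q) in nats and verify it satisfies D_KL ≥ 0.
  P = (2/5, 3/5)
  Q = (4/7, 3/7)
0.0592 nats

KL divergence satisfies the Gibbs inequality: D_KL(P||Q) ≥ 0 for all distributions P, Q.

D_KL(P||Q) = Σ p(x) log(p(x)/q(x))
Term by term:
  x=0: 2/5 × log_e[(2/5)/(4/7)] = -0.1427
  x=1: 3/5 × log_e[(3/5)/(3/7)] = 0.2019
D_KL(P||Q) = 0.0592 nats

D_KL(P||Q) = 0.0592 ≥ 0 ✓

This non-negativity is a fundamental property: relative entropy cannot be negative because it measures how different Q is from P.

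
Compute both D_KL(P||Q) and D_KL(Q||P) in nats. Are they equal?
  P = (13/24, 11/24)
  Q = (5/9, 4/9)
D_KL(P||Q) = 0.0004, D_KL(Q||P) = 0.0004

KL divergence is not symmetric: D_KL(P||Q) ≠ D_KL(Q||P) in general.

D_KL(P||Q) = 0.0004 nats
D_KL(Q||P) = 0.0004 nats

In this case they happen to be equal (to 4 decimal places).

This asymmetry is why KL divergence is not a true distance metric.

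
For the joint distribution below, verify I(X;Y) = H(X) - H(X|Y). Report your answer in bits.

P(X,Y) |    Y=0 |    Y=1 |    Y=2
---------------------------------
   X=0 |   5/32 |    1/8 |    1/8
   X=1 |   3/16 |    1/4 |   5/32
I(X;Y) = 0.0097 bits

Mutual information has multiple equivalent forms:
- I(X;Y) = H(X) - H(X|Y)
- I(X;Y) = H(Y) - H(Y|X)
- I(X;Y) = H(X) + H(Y) - H(X,Y)

Computing all quantities:
H(X) = 0.9745, H(Y) = 1.5749, H(X,Y) = 2.5397
H(X|Y) = 0.9648, H(Y|X) = 1.5652

Verification:
H(X) - H(X|Y) = 0.9745 - 0.9648 = 0.0097
H(Y) - H(Y|X) = 1.5749 - 1.5652 = 0.0097
H(X) + H(Y) - H(X,Y) = 0.9745 + 1.5749 - 2.5397 = 0.0097

All forms give I(X;Y) = 0.0097 bits. ✓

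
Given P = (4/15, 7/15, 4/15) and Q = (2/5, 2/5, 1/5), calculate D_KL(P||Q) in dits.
0.0176 dits

KL divergence: D_KL(P||Q) = Σ p(x) log(p(x)/q(x))

Computing term by term:
  x=0: 4/15 × log_10[(4/15)/(2/5)] = 4/15 × -0.1761 = -0.0470
  x=1: 7/15 × log_10[(7/15)/(2/5)] = 7/15 × 0.0669 = 0.0312
  x=2: 4/15 × log_10[(4/15)/(1/5)] = 4/15 × 0.1249 = 0.0333

D_KL(P||Q) = 0.0176 dits

Note: KL divergence is always non-negative and equals 0 iff P = Q.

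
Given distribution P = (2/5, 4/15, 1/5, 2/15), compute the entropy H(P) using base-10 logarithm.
0.5687 dits

Shannon entropy is H(X) = -Σ p(x) log p(x).

For P = (2/5, 4/15, 1/5, 2/15):
H = -2/5 × log_10(2/5) -4/15 × log_10(4/15) -1/5 × log_10(1/5) -2/15 × log_10(2/15)
H = 0.5687 dits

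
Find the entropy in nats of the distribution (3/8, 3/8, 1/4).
1.0822 nats

Shannon entropy is H(X) = -Σ p(x) log p(x).

For P = (3/8, 3/8, 1/4):
H = -3/8 × log_e(3/8) -3/8 × log_e(3/8) -1/4 × log_e(1/4)
H = 1.0822 nats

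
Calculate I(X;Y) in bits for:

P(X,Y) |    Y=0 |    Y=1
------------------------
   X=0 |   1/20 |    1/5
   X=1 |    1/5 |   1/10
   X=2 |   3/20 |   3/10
0.1017 bits

Mutual information: I(X;Y) = H(X) + H(Y) - H(X,Y)

Marginals:
P(X) = (1/4, 3/10, 9/20), H(X) = 1.5395 bits
P(Y) = (2/5, 3/5), H(Y) = 0.9710 bits

Joint entropy: H(X,Y) = 2.4087 bits

I(X;Y) = 1.5395 + 0.9710 - 2.4087 = 0.1017 bits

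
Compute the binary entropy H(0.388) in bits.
0.9635 bits

The binary entropy function is:
H(p) = -p log(p) - (1-p) log(1-p)

H(0.388) = -0.388 × log_2(0.388) - 0.612 × log_2(0.612)
H(0.388) = 0.9635 bits

Note: Binary entropy is maximized at p=0.5 (H=1 bit) and minimized at p=0 or p=1 (H=0).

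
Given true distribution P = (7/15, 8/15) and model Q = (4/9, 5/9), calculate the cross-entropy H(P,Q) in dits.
0.3005 dits

Cross-entropy: H(P,Q) = -Σ p(x) log q(x)

Alternatively: H(P,Q) = H(P) + D_KL(P||Q)
H(P) = 0.3001 dits
D_KL(P||Q) = 0.0004 dits

H(P,Q) = 0.3001 + 0.0004 = 0.3005 dits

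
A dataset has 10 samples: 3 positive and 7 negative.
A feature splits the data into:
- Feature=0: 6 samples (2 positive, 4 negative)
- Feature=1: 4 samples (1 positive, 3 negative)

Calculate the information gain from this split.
0.0058 bits

Information Gain = H(Y) - H(Y|Feature)

Before split:
P(positive) = 3/10 = 0.3000
H(Y) = 0.8813 bits

After split:
Feature=0: H = 0.9183 bits (weight = 6/10)
Feature=1: H = 0.8113 bits (weight = 4/10)
H(Y|Feature) = (6/10)×0.9183 + (4/10)×0.8113 = 0.8755 bits

Information Gain = 0.8813 - 0.8755 = 0.0058 bits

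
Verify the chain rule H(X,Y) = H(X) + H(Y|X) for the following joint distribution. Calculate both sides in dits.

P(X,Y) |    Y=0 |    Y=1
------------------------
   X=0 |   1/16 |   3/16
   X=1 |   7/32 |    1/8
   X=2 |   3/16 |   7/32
H(X,Y) = 0.7495, H(X) = 0.4689, H(Y|X) = 0.2807 (all in dits)

Chain rule: H(X,Y) = H(X) + H(Y|X)

Left side — joint entropy directly:
H(X,Y) = -Σ p(x,y) log p(x,y) = 0.7495 dits

Right side — compute H(Y|X) from the conditional distributions:
P(X) = (1/4, 11/32, 13/32), so H(X) = 0.4689 dits
H(Y|X) = Σ_x P(X=x) · H(Y|X=x):
  P(Y|X=0) = (1/4, 3/4), H(Y|X=0) = 0.2442, weight P(X=0) = 1/4
  P(Y|X=1) = (7/11, 4/11), H(Y|X=1) = 0.2847, weight P(X=1) = 11/32
  P(Y|X=2) = (6/13, 7/13), H(Y|X=2) = 0.2997, weight P(X=2) = 13/32
H(Y|X) = 0.2807 dits

H(X) + H(Y|X) = 0.4689 + 0.2807 = 0.7495 dits

Both sides equal 0.7495 dits. ✓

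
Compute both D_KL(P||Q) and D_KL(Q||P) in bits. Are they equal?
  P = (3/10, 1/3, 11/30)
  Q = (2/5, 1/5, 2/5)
D_KL(P||Q) = 0.0751, D_KL(Q||P) = 0.0688

KL divergence is not symmetric: D_KL(P||Q) ≠ D_KL(Q||P) in general.

D_KL(P||Q) = 0.0751 bits
D_KL(Q||P) = 0.0688 bits

No, they are not equal!

This asymmetry is why KL divergence is not a true distance metric.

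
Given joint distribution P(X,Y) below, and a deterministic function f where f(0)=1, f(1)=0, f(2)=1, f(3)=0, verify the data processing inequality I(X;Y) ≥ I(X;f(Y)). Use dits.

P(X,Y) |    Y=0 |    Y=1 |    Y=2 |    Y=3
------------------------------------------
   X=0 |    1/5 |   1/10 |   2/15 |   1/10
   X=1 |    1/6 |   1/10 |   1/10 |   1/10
I(X;Y) = 0.0007, I(X;f(Y)) = 0.0006, inequality holds: 0.0007 ≥ 0.0006

Data Processing Inequality: For any Markov chain X → Y → Z, we have I(X;Y) ≥ I(X;Z).

Here Z = f(Y) is a deterministic function of Y, forming X → Y → Z.

Original I(X;Y) = 0.0007 dits

After applying f:
P(X,Z) where Z=f(Y):
- P(X,Z=0) = P(X,Y=1) + P(X,Y=3)
- P(X,Z=1) = P(X,Y=0) + P(X,Y=2)

I(X;Z) = I(X;f(Y)) = 0.0006 dits

Verification: 0.0007 ≥ 0.0006 ✓

Information cannot be created by processing; the function f can only lose information about X.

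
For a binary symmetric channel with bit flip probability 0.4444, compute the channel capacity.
0.0089 bits

For a binary symmetric channel (BSC) with error probability p:
Capacity C = 1 - H(p) bits per symbol

where H(p) = -p log₂(p) - (1-p) log₂(1-p) is the binary entropy function.

H(0.4444) = 0.9911 bits
C = 1 - 0.9911 = 0.0089 bits per symbol

This means we can reliably transmit up to 0.0089 bits of information per channel use.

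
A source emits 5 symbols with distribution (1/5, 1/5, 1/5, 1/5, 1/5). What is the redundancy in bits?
0.0000 bits

Redundancy measures how far a source is from maximum entropy:
R = H_max - H(X)

Maximum entropy for 5 symbols: H_max = log_2(5) = 2.3219 bits
Actual entropy: H(X) = 2.3219 bits
Redundancy: R = 2.3219 - 2.3219 = 0.0000 bits

This redundancy represents potential for compression: the source could be compressed by 0.0000 bits per symbol.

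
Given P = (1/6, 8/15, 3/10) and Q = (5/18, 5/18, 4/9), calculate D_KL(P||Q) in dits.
0.0629 dits

KL divergence: D_KL(P||Q) = Σ p(x) log(p(x)/q(x))

Computing term by term:
  x=0: 1/6 × log_10[(1/6)/(5/18)] = 1/6 × -0.2218 = -0.0370
  x=1: 8/15 × log_10[(8/15)/(5/18)] = 8/15 × 0.2833 = 0.1511
  x=2: 3/10 × log_10[(3/10)/(4/9)] = 3/10 × -0.1707 = -0.0512

D_KL(P||Q) = 0.0629 dits

Note: KL divergence is always non-negative and equals 0 iff P = Q.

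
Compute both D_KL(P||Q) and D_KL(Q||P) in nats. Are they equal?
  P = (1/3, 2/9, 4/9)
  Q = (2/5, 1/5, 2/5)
D_KL(P||Q) = 0.0095, D_KL(Q||P) = 0.0097

KL divergence is not symmetric: D_KL(P||Q) ≠ D_KL(Q||P) in general.

D_KL(P||Q) = 0.0095 nats
D_KL(Q||P) = 0.0097 nats

No, they are not equal!

This asymmetry is why KL divergence is not a true distance metric.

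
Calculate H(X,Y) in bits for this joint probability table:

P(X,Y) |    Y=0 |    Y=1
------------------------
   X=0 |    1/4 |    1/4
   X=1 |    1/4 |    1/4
2.0000 bits

Joint entropy is H(X,Y) = -Σ_{x,y} p(x,y) log p(x,y).

Summing over all non-zero entries:
H(X,Y) = -[1/4·log_2(1/4) + 1/4·log_2(1/4) + 1/4·log_2(1/4) + 1/4·log_2(1/4)]
H(X,Y) = 2.0000 bits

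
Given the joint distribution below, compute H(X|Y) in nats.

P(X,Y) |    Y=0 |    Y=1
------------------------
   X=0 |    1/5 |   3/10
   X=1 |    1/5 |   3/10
0.6931 nats

Using the chain rule: H(X|Y) = H(X,Y) - H(Y)

First, compute H(X,Y) = 1.3662 nats

Marginal P(Y) = (2/5, 3/5)
H(Y) = 0.6730 nats

H(X|Y) = H(X,Y) - H(Y) = 1.3662 - 0.6730 = 0.6931 nats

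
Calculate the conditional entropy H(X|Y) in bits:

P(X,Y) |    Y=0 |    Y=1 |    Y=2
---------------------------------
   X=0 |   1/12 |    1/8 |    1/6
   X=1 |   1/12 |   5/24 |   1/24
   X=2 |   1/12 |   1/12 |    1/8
1.4837 bits

Using the chain rule: H(X|Y) = H(X,Y) - H(Y)

First, compute H(X,Y) = 3.0383 bits

Marginal P(Y) = (1/4, 5/12, 1/3)
H(Y) = 1.5546 bits

H(X|Y) = H(X,Y) - H(Y) = 3.0383 - 1.5546 = 1.4837 bits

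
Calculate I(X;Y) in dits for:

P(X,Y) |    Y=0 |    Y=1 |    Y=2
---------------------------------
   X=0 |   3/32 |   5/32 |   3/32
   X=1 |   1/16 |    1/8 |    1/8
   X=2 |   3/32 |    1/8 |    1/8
0.0037 dits

Mutual information: I(X;Y) = H(X) + H(Y) - H(X,Y)

Marginals:
P(X) = (11/32, 5/16, 11/32), H(X) = 0.4767 dits
P(Y) = (1/4, 13/32, 11/32), H(Y) = 0.4689 dits

Joint entropy: H(X,Y) = 0.9419 dits

I(X;Y) = 0.4767 + 0.4689 - 0.9419 = 0.0037 dits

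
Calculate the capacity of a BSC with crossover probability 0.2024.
0.2733 bits

For a binary symmetric channel (BSC) with error probability p:
Capacity C = 1 - H(p) bits per symbol

where H(p) = -p log₂(p) - (1-p) log₂(1-p) is the binary entropy function.

H(0.2024) = 0.7267 bits
C = 1 - 0.7267 = 0.2733 bits per symbol

This means we can reliably transmit up to 0.2733 bits of information per channel use.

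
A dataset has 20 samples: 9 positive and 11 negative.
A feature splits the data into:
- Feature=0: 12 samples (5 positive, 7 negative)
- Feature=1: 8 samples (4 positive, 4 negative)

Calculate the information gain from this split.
0.0049 bits

Information Gain = H(Y) - H(Y|Feature)

Before split:
P(positive) = 9/20 = 0.4500
H(Y) = 0.9928 bits

After split:
Feature=0: H = 0.9799 bits (weight = 12/20)
Feature=1: H = 1.0000 bits (weight = 8/20)
H(Y|Feature) = (12/20)×0.9799 + (8/20)×1.0000 = 0.9879 bits

Information Gain = 0.9928 - 0.9879 = 0.0049 bits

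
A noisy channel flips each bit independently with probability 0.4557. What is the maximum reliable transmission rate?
0.0057 bits

For a binary symmetric channel (BSC) with error probability p:
Capacity C = 1 - H(p) bits per symbol

where H(p) = -p log₂(p) - (1-p) log₂(1-p) is the binary entropy function.

H(0.4557) = 0.9943 bits
C = 1 - 0.9943 = 0.0057 bits per symbol

This means we can reliably transmit up to 0.0057 bits of information per channel use.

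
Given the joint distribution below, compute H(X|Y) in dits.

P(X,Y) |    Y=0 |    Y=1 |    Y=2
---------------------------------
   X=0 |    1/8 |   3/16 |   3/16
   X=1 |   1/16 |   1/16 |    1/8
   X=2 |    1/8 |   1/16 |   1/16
0.4369 dits

Using the chain rule: H(X|Y) = H(X,Y) - H(Y)

First, compute H(X,Y) = 0.9123 dits

Marginal P(Y) = (5/16, 5/16, 3/8)
H(Y) = 0.4755 dits

H(X|Y) = H(X,Y) - H(Y) = 0.9123 - 0.4755 = 0.4369 dits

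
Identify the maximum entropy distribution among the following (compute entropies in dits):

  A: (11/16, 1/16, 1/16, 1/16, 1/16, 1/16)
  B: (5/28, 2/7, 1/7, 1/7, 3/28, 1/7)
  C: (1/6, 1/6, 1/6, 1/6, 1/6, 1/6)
C

For a discrete distribution over n outcomes, entropy is maximized by the uniform distribution.

Computing entropies:
H(A) = 0.4882 dits
H(B) = 0.7552 dits
H(C) = 0.7782 dits

The uniform distribution (where all probabilities equal 1/6) achieves the maximum entropy of log_10(6) = 0.7782 dits.

Distribution C has the highest entropy.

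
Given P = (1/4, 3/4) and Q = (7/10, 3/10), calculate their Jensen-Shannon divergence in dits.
0.0457 dits

Jensen-Shannon divergence is:
JSD(P||Q) = 0.5 × D_KL(P||M) + 0.5 × D_KL(Q||M)
where M = 0.5 × (P + Q) is the mixture distribution.

M = 0.5 × (1/4, 3/4) + 0.5 × (7/10, 3/10) = (19/40, 21/40)

D_KL(P||M) = 0.0465 dits
D_KL(Q||M) = 0.0450 dits

JSD(P||Q) = 0.5 × 0.0465 + 0.5 × 0.0450 = 0.0457 dits

Unlike KL divergence, JSD is symmetric and bounded: 0 ≤ JSD ≤ log(2).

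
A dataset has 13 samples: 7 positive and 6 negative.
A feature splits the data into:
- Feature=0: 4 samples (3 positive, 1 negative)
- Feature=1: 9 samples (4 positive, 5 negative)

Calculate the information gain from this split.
0.0600 bits

Information Gain = H(Y) - H(Y|Feature)

Before split:
P(positive) = 7/13 = 0.5385
H(Y) = 0.9957 bits

After split:
Feature=0: H = 0.8113 bits (weight = 4/13)
Feature=1: H = 0.9911 bits (weight = 9/13)
H(Y|Feature) = (4/13)×0.8113 + (9/13)×0.9911 = 0.9358 bits

Information Gain = 0.9957 - 0.9358 = 0.0600 bits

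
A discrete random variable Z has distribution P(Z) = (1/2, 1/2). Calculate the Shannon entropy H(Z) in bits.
1.0000 bits

Shannon entropy is H(X) = -Σ p(x) log p(x).

For P = (1/2, 1/2):
H = -1/2 × log_2(1/2) -1/2 × log_2(1/2)
H = 1.0000 bits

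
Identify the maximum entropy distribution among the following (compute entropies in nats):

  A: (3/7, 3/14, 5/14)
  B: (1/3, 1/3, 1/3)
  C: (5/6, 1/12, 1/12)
B

For a discrete distribution over n outcomes, entropy is maximized by the uniform distribution.

Computing entropies:
H(A) = 1.0609 nats
H(B) = 1.0986 nats
H(C) = 0.5661 nats

The uniform distribution (where all probabilities equal 1/3) achieves the maximum entropy of log_e(3) = 1.0986 nats.

Distribution B has the highest entropy.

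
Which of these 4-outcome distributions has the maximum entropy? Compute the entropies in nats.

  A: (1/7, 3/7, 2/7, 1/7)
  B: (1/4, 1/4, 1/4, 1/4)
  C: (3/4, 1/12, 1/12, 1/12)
B

For a discrete distribution over n outcomes, entropy is maximized by the uniform distribution.

Computing entropies:
H(A) = 1.2770 nats
H(B) = 1.3863 nats
H(C) = 0.8370 nats

The uniform distribution (where all probabilities equal 1/4) achieves the maximum entropy of log_e(4) = 1.3863 nats.

Distribution B has the highest entropy.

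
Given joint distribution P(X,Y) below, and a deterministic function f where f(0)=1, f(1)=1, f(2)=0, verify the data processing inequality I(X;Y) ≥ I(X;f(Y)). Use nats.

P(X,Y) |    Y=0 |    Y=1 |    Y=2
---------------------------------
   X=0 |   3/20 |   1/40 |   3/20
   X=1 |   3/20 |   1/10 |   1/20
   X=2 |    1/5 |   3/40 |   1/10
I(X;Y) = 0.0515, I(X;f(Y)) = 0.0339, inequality holds: 0.0515 ≥ 0.0339

Data Processing Inequality: For any Markov chain X → Y → Z, we have I(X;Y) ≥ I(X;Z).

Here Z = f(Y) is a deterministic function of Y, forming X → Y → Z.

Original I(X;Y) = 0.0515 nats

After applying f:
P(X,Z) where Z=f(Y):
- P(X,Z=0) = P(X,Y=2)
- P(X,Z=1) = P(X,Y=0) + P(X,Y=1)

I(X;Z) = I(X;f(Y)) = 0.0339 nats

Verification: 0.0515 ≥ 0.0339 ✓

Information cannot be created by processing; the function f can only lose information about X.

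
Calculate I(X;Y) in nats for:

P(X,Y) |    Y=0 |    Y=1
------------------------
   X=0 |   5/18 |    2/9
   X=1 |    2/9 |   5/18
0.0062 nats

Mutual information: I(X;Y) = H(X) + H(Y) - H(X,Y)

Marginals:
P(X) = (1/2, 1/2), H(X) = 0.6931 nats
P(Y) = (1/2, 1/2), H(Y) = 0.6931 nats

Joint entropy: H(X,Y) = 1.3801 nats

I(X;Y) = 0.6931 + 0.6931 - 1.3801 = 0.0062 nats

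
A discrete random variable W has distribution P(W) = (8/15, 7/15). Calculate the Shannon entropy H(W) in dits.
0.3001 dits

Shannon entropy is H(X) = -Σ p(x) log p(x).

For P = (8/15, 7/15):
H = -8/15 × log_10(8/15) -7/15 × log_10(7/15)
H = 0.3001 dits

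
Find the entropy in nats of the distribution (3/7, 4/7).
0.6829 nats

Shannon entropy is H(X) = -Σ p(x) log p(x).

For P = (3/7, 4/7):
H = -3/7 × log_e(3/7) -4/7 × log_e(4/7)
H = 0.6829 nats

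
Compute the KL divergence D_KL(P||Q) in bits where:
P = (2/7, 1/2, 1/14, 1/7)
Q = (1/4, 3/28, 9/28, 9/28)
0.8441 bits

KL divergence: D_KL(P||Q) = Σ p(x) log(p(x)/q(x))

Computing term by term:
  x=0: 2/7 × log_2[(2/7)/(1/4)] = 2/7 × 0.1926 = 0.0550
  x=1: 1/2 × log_2[(1/2)/(3/28)] = 1/2 × 2.2224 = 1.1112
  x=2: 1/14 × log_2[(1/14)/(9/28)] = 1/14 × -2.1699 = -0.1550
  x=3: 1/7 × log_2[(1/7)/(9/28)] = 1/7 × -1.1699 = -0.1671

D_KL(P||Q) = 0.8441 bits

Note: KL divergence is always non-negative and equals 0 iff P = Q.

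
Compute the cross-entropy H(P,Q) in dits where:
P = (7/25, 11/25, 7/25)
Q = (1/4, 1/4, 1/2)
0.5178 dits

Cross-entropy: H(P,Q) = -Σ p(x) log q(x)

Alternatively: H(P,Q) = H(P) + D_KL(P||Q)
H(P) = 0.4665 dits
D_KL(P||Q) = 0.0513 dits

H(P,Q) = 0.4665 + 0.0513 = 0.5178 dits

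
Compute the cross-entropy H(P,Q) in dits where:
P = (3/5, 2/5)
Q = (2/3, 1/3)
0.2965 dits

Cross-entropy: H(P,Q) = -Σ p(x) log q(x)

Alternatively: H(P,Q) = H(P) + D_KL(P||Q)
H(P) = 0.2923 dits
D_KL(P||Q) = 0.0042 dits

H(P,Q) = 0.2923 + 0.0042 = 0.2965 dits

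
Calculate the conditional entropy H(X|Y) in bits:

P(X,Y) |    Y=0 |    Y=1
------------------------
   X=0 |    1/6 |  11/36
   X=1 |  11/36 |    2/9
0.9606 bits

Using the chain rule: H(X|Y) = H(X,Y) - H(Y)

First, compute H(X,Y) = 1.9583 bits

Marginal P(Y) = (17/36, 19/36)
H(Y) = 0.9978 bits

H(X|Y) = H(X,Y) - H(Y) = 1.9583 - 0.9978 = 0.9606 bits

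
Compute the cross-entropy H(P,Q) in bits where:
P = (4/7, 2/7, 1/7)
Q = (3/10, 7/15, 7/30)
1.6066 bits

Cross-entropy: H(P,Q) = -Σ p(x) log q(x)

Alternatively: H(P,Q) = H(P) + D_KL(P||Q)
H(P) = 1.3788 bits
D_KL(P||Q) = 0.2279 bits

H(P,Q) = 1.3788 + 0.2279 = 1.6066 bits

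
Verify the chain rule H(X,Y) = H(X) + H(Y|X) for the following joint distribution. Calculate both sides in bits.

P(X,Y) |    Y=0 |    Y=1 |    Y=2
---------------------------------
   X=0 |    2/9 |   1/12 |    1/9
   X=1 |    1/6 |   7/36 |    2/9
H(X,Y) = 2.5056, H(X) = 0.9799, H(Y|X) = 1.5257 (all in bits)

Chain rule: H(X,Y) = H(X) + H(Y|X)

Left side — joint entropy directly:
H(X,Y) = -Σ p(x,y) log p(x,y) = 2.5056 bits

Right side — compute H(Y|X) from the conditional distributions:
P(X) = (5/12, 7/12), so H(X) = 0.9799 bits
H(Y|X) = Σ_x P(X=x) · H(Y|X=x):
  P(Y|X=0) = (8/15, 1/5, 4/15), H(Y|X=0) = 1.4566, weight P(X=0) = 5/12
  P(Y|X=1) = (2/7, 1/3, 8/21), H(Y|X=1) = 1.5751, weight P(X=1) = 7/12
H(Y|X) = 1.5257 bits

H(X) + H(Y|X) = 0.9799 + 1.5257 = 2.5056 bits

Both sides equal 2.5056 bits. ✓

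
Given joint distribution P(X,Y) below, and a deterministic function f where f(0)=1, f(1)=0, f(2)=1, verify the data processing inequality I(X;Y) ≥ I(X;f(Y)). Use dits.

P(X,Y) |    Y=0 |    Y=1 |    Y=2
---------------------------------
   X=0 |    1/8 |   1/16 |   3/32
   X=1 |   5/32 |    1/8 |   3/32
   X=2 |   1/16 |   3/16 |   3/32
I(X;Y) = 0.0205, I(X;f(Y)) = 0.0161, inequality holds: 0.0205 ≥ 0.0161

Data Processing Inequality: For any Markov chain X → Y → Z, we have I(X;Y) ≥ I(X;Z).

Here Z = f(Y) is a deterministic function of Y, forming X → Y → Z.

Original I(X;Y) = 0.0205 dits

After applying f:
P(X,Z) where Z=f(Y):
- P(X,Z=0) = P(X,Y=1)
- P(X,Z=1) = P(X,Y=0) + P(X,Y=2)

I(X;Z) = I(X;f(Y)) = 0.0161 dits

Verification: 0.0205 ≥ 0.0161 ✓

Information cannot be created by processing; the function f can only lose information about X.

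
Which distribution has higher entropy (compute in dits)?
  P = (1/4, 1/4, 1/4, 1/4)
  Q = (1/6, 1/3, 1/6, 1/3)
P

Computing entropies in dits:
H(P) = 0.6021
H(Q) = 0.5775

Distribution P has higher entropy.

Intuition: The distribution closer to uniform (more spread out) has higher entropy.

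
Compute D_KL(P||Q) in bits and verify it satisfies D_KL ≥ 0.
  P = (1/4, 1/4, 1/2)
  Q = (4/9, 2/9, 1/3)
0.1274 bits

KL divergence satisfies the Gibbs inequality: D_KL(P||Q) ≥ 0 for all distributions P, Q.

D_KL(P||Q) = Σ p(x) log(p(x)/q(x))
Term by term:
  x=0: 1/4 × log_2[(1/4)/(4/9)] = -0.2075
  x=1: 1/4 × log_2[(1/4)/(2/9)] = 0.0425
  x=2: 1/2 × log_2[(1/2)/(1/3)] = 0.2925
D_KL(P||Q) = 0.1274 bits

D_KL(P||Q) = 0.1274 ≥ 0 ✓

This non-negativity is a fundamental property: relative entropy cannot be negative because it measures how different Q is from P.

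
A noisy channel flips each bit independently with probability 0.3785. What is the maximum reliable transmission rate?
0.0430 bits

For a binary symmetric channel (BSC) with error probability p:
Capacity C = 1 - H(p) bits per symbol

where H(p) = -p log₂(p) - (1-p) log₂(1-p) is the binary entropy function.

H(0.3785) = 0.9570 bits
C = 1 - 0.9570 = 0.0430 bits per symbol

This means we can reliably transmit up to 0.0430 bits of information per channel use.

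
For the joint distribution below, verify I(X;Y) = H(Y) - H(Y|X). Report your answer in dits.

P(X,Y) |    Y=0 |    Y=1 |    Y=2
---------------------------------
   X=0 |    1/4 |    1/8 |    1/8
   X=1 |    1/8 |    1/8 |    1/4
I(X;Y) = 0.0184 dits

Mutual information has multiple equivalent forms:
- I(X;Y) = H(X) - H(X|Y)
- I(X;Y) = H(Y) - H(Y|X)
- I(X;Y) = H(X) + H(Y) - H(X,Y)

Computing all quantities:
H(X) = 0.3010, H(Y) = 0.4700, H(X,Y) = 0.7526
H(X|Y) = 0.2826, H(Y|X) = 0.4515

Verification:
H(X) - H(X|Y) = 0.3010 - 0.2826 = 0.0184
H(Y) - H(Y|X) = 0.4700 - 0.4515 = 0.0184
H(X) + H(Y) - H(X,Y) = 0.3010 + 0.4700 - 0.7526 = 0.0184

All forms give I(X;Y) = 0.0184 dits. ✓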